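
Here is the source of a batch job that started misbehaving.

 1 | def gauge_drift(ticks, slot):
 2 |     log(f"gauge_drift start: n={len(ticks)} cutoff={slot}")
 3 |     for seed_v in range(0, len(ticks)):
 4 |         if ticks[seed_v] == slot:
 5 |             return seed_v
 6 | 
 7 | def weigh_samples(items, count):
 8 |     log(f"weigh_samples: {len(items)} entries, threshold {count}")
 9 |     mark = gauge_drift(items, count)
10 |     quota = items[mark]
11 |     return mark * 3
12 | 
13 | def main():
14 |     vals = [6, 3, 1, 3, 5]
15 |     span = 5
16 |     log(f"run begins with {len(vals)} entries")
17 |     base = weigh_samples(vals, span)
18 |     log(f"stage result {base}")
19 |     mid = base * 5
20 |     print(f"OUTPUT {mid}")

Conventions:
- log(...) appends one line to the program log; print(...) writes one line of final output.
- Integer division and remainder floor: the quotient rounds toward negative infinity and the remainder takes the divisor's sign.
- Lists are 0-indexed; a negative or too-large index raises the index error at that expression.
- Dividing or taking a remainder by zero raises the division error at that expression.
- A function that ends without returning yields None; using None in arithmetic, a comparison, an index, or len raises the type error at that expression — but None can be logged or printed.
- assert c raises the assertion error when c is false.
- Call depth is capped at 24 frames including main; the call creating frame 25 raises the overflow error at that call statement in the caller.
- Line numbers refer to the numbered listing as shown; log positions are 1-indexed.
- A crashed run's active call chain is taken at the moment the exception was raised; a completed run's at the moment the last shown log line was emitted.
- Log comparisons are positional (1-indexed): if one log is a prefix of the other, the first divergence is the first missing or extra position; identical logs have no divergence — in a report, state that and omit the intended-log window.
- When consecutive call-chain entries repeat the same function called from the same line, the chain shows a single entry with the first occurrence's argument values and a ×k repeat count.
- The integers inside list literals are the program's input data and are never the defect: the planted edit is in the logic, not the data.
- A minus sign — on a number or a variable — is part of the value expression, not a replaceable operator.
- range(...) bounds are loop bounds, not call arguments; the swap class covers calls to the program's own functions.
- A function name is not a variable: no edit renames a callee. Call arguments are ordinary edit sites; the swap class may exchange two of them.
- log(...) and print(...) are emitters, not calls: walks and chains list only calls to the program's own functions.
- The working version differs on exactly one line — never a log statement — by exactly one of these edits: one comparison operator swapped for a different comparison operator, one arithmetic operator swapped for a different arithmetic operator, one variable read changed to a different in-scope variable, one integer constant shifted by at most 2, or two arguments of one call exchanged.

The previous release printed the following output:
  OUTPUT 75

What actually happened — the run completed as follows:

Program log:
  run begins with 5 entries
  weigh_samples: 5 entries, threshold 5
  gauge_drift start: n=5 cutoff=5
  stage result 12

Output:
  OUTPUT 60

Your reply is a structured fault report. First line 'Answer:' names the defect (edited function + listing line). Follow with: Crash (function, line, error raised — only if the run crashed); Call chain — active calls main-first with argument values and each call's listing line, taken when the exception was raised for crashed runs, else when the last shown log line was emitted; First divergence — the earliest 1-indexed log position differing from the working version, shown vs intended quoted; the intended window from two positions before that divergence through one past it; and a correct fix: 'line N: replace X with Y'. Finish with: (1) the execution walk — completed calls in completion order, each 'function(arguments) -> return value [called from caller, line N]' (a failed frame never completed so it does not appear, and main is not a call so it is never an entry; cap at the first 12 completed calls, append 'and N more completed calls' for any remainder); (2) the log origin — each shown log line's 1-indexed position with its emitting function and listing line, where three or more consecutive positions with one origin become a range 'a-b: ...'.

Answer: the defect is in weigh_samples at line 11.
Key fact: Everything matches until log position 4, which reads 'stage result 12' in place of 'stage result 15'.
Call chain: main.
First divergence: position 4 — the shown line 'stage result 12' should read 'stage result 15'.
Intended log window:
  2: weigh_samples: 5 entries, threshold 5
  3: gauge_drift start: n=5 cutoff=5
  4: stage result 15
Execution walk:
  gauge_drift([6, 3, 1, 3, 5], 5) -> 4  [called from weigh_samples, line 9]
  weigh_samples([6, 3, 1, 3, 5], 5) -> 12  [called from main, line 17]
Log origin:
  1: from main, line 16
  2: from weigh_samples, line 8
  3: from gauge_drift, line 2
  4: from main, line 18
A correct fix: line 11: replace `mark` with `quota`.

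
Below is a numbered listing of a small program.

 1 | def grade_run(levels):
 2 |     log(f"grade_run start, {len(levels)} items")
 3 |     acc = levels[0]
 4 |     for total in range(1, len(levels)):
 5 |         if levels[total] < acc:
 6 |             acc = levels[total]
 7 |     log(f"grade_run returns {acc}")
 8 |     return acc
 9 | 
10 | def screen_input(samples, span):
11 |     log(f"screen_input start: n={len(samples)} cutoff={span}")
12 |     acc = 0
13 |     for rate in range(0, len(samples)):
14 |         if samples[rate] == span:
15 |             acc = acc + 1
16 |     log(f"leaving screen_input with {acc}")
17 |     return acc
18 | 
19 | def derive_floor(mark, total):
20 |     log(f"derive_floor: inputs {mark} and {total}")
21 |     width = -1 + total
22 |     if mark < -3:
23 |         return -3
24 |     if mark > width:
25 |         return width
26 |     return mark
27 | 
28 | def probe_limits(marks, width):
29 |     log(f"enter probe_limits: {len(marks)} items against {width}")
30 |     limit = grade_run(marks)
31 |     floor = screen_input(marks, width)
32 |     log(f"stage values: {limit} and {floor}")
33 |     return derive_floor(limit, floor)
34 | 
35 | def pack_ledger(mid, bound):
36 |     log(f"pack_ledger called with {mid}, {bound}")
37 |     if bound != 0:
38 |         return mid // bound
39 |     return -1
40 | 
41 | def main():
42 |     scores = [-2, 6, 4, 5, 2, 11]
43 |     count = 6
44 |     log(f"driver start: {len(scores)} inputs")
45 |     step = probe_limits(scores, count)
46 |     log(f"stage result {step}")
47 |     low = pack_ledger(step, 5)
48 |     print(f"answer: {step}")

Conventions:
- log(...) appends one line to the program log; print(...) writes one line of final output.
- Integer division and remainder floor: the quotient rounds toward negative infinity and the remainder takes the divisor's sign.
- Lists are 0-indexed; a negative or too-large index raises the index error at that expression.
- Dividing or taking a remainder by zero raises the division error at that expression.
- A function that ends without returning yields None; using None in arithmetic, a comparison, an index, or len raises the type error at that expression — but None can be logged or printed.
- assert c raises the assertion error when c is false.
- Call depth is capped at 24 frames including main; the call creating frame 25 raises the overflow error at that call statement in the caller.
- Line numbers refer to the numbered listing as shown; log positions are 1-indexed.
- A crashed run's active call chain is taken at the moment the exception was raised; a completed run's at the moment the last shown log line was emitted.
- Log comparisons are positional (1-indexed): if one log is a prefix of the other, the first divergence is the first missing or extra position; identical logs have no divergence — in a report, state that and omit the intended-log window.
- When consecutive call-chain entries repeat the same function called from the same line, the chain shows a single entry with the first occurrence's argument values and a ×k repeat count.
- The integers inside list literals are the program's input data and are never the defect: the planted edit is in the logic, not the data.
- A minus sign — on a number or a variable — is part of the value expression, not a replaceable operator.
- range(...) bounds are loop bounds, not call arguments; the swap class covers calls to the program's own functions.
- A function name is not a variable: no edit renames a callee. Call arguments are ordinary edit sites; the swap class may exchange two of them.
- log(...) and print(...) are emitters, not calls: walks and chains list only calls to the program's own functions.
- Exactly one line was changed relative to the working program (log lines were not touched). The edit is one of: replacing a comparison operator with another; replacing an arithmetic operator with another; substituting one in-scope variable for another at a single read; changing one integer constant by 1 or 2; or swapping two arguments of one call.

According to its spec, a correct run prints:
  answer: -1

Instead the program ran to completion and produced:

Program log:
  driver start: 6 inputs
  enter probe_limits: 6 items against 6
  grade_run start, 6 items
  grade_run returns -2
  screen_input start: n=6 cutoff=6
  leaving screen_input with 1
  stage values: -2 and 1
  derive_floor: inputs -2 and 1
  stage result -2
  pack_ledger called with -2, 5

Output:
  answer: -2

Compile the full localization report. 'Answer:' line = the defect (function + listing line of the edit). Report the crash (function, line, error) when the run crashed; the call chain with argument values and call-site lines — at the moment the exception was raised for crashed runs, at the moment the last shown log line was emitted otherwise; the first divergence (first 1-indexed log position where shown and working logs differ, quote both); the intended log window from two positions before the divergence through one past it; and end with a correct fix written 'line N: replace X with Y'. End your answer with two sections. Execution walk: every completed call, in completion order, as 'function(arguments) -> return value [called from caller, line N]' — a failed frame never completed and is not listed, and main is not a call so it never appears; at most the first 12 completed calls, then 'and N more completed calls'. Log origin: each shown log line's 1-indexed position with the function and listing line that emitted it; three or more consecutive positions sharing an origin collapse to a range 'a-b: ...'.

Answer: the defect is in main at line 48.
The tell: Nothing in the log betrays the bug — only the output does.
Call chain: main -> pack_ledger(-2, 5) (called at line 47).
First divergence: none — the logs agree in full.
Execution walk:
  grade_run([-2, 6, 4, 5, 2, 11]) -> -2  [called from probe_limits, line 30]
  screen_input([-2, 6, 4, 5, 2, 11], 6) -> 1  [called from probe_limits, line 31]
  derive_floor(-2, 1) -> -2  [called from probe_limits, line 33]
  probe_limits([-2, 6, 4, 5, 2, 11], 6) -> -2  [called from main, line 45]
  pack_ledger(-2, 5) -> -1  [called from main, line 47]
Log origins:
  1 — main, line 44
  2 — probe_limits, line 29
  3 — grade_run, line 2
  4 — grade_run, line 7
  5 — screen_input, line 11
  6 — screen_input, line 16
  7 — probe_limits, line 32
  8 — derive_floor, line 20
  9 — main, line 46
  10 — pack_ledger, line 36
A correct fix: line 48: replace `step` with `low`.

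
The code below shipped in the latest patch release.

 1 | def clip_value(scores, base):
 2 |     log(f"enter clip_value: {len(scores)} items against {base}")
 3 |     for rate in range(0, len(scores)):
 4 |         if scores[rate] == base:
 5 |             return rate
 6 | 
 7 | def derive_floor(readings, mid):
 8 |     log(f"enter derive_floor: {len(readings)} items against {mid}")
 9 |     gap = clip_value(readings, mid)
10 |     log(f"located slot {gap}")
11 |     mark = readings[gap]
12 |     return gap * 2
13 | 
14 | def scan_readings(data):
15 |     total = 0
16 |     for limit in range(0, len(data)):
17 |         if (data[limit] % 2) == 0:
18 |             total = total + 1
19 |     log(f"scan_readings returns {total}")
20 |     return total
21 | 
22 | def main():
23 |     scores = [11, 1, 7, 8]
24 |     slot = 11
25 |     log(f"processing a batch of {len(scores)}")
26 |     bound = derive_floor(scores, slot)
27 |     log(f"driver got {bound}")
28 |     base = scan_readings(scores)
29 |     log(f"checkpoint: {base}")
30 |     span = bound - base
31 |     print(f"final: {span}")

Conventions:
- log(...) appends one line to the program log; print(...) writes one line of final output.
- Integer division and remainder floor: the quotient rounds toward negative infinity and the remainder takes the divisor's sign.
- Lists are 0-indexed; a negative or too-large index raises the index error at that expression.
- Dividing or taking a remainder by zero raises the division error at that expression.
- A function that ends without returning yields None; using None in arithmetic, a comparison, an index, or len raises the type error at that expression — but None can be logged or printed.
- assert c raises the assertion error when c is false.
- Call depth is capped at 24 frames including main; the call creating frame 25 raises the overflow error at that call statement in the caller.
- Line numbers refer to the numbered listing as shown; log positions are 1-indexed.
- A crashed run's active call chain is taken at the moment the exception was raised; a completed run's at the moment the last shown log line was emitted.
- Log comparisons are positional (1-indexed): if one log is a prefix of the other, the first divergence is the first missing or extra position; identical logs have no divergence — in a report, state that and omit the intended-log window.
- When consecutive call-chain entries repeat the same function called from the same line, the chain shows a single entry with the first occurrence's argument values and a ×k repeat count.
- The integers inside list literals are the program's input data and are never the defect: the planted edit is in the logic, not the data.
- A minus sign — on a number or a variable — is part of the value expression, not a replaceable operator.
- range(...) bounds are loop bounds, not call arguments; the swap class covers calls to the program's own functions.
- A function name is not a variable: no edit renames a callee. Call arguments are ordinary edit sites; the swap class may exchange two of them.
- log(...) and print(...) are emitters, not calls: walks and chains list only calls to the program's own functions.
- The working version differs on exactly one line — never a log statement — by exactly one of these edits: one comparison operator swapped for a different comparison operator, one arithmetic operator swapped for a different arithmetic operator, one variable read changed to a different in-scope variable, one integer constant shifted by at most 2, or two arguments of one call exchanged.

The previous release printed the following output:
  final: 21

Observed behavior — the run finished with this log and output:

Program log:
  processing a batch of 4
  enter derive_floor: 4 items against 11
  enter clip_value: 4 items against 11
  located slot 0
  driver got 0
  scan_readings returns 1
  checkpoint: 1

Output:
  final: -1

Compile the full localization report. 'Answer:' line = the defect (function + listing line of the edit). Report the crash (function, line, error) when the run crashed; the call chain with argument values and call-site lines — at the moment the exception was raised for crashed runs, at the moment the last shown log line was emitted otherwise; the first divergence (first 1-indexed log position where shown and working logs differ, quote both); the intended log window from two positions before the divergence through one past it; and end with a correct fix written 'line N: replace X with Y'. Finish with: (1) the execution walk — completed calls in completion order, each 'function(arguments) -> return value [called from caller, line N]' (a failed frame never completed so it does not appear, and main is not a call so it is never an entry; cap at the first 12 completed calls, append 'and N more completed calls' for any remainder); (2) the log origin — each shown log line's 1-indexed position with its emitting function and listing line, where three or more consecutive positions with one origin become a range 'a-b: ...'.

Answer: the defect is in derive_floor at line 12.
The tell: At log position 5 the runs split — shown 'driver got 0', but the working version logs 'driver got 22'.
Call chain: main.
First divergence: position 5 — the shown line 'driver got 0' should read 'driver got 22'.
Intended log window:
  3: enter clip_value: 4 items against 11
  4: located slot 0
  5: driver got 22
  6: scan_readings returns 1
Execution walk:
  clip_value([11, 1, 7, 8], 11) -> 0  [called from derive_floor, line 9]
  derive_floor([11, 1, 7, 8], 11) -> 0  [called from main, line 26]
  scan_readings([11, 1, 7, 8]) -> 1  [called from main, line 28]
Log origin:
  1: emitted by main (line 25)
  2: emitted by derive_floor (line 8)
  3: emitted by clip_value (line 2)
  4: emitted by derive_floor (line 10)
  5: emitted by main (line 27)
  6: emitted by scan_readings (line 19)
  7: emitted by main (line 29)
A correct fix: line 12: replace `gap` with `mark`.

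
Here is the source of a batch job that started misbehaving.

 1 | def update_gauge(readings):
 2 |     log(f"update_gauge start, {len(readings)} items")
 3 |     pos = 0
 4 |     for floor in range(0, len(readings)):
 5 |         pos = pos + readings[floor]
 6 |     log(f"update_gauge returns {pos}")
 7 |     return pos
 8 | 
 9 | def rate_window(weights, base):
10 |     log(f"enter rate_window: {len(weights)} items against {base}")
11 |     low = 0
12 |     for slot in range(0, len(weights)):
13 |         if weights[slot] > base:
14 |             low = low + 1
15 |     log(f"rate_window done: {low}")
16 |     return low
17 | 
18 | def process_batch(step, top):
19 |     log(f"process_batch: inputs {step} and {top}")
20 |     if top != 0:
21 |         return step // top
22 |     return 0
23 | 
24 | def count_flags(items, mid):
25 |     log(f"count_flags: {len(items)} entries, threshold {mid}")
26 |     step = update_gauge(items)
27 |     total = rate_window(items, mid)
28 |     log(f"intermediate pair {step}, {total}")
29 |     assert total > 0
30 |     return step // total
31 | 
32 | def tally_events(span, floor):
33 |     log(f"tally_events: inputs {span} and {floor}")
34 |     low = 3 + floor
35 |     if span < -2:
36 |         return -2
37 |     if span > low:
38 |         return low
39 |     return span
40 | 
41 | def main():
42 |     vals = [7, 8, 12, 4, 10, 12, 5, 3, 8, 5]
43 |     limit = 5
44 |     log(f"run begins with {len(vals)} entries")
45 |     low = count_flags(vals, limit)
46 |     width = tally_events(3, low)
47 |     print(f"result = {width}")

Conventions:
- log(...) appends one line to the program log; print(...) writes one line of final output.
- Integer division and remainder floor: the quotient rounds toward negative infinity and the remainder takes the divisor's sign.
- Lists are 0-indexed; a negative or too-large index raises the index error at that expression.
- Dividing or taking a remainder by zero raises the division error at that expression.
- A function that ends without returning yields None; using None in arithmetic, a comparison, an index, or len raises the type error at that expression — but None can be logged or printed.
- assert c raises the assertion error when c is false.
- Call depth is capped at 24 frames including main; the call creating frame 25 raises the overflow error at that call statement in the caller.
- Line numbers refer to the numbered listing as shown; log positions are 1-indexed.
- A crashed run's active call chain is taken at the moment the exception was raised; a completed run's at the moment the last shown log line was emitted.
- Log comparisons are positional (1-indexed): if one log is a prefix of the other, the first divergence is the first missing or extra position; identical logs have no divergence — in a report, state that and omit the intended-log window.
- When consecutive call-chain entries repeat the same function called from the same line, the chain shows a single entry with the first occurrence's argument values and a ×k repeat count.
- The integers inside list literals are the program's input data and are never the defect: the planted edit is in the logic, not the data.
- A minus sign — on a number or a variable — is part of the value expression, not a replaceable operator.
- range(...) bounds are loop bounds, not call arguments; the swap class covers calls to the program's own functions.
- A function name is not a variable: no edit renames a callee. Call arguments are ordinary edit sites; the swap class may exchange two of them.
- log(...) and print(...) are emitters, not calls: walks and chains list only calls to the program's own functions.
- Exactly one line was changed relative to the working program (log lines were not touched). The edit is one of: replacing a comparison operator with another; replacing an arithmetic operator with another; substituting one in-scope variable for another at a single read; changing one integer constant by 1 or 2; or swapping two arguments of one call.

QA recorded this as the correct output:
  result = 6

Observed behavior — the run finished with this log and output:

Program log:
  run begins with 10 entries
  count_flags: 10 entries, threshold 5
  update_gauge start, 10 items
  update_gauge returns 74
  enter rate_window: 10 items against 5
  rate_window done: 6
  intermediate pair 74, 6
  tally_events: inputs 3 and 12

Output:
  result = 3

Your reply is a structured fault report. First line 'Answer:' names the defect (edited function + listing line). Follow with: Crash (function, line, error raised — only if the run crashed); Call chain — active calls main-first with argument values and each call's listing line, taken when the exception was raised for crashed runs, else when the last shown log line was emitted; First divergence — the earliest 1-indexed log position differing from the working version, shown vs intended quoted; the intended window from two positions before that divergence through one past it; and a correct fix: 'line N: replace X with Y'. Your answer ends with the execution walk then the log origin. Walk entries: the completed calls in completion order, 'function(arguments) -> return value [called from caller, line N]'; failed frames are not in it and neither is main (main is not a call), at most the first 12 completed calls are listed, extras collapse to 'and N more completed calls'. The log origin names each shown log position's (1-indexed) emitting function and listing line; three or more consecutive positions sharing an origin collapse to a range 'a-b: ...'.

Answer: the defect is in main at line 46.
Key observation: The log first diverges at position 8: the faulty run prints 'tally_events: inputs 3 and 12' where the working version prints 'tally_events: inputs 12 and 3'.
Call chain: main -> tally_events(3, 12) (called at line 46).
First divergence: at position 8 the run shows 'tally_events: inputs 3 and 12' where the working version logs 'tally_events: inputs 12 and 3'.
Intended log window:
  6: rate_window done: 6
  7: intermediate pair 74, 6
  8: tally_events: inputs 12 and 3
Execution walk:
  update_gauge([7, 8, 12, 4, 10, 12, 5, 3, 8, 5]) -> 74  [called from count_flags, line 26]
  rate_window([7, 8, 12, 4, 10, 12, 5, 3, 8, 5], 5) -> 6  [called from count_flags, line 27]
  count_flags([7, 8, 12, 4, 10, 12, 5, 3, 8, 5], 5) -> 12  [called from main, line 45]
  tally_events(3, 12) -> 3  [called from main, line 46]
Log origin:
  1 — main, line 44
  2 — count_flags, line 25
  3 — update_gauge, line 2
  4 — update_gauge, line 6
  5 — rate_window, line 10
  6 — rate_window, line 15
  7 — count_flags, line 28
  8 — tally_events, line 33
A correct fix: line 46: replace `tally_events(3, low)` with `tally_events(low, 3)`.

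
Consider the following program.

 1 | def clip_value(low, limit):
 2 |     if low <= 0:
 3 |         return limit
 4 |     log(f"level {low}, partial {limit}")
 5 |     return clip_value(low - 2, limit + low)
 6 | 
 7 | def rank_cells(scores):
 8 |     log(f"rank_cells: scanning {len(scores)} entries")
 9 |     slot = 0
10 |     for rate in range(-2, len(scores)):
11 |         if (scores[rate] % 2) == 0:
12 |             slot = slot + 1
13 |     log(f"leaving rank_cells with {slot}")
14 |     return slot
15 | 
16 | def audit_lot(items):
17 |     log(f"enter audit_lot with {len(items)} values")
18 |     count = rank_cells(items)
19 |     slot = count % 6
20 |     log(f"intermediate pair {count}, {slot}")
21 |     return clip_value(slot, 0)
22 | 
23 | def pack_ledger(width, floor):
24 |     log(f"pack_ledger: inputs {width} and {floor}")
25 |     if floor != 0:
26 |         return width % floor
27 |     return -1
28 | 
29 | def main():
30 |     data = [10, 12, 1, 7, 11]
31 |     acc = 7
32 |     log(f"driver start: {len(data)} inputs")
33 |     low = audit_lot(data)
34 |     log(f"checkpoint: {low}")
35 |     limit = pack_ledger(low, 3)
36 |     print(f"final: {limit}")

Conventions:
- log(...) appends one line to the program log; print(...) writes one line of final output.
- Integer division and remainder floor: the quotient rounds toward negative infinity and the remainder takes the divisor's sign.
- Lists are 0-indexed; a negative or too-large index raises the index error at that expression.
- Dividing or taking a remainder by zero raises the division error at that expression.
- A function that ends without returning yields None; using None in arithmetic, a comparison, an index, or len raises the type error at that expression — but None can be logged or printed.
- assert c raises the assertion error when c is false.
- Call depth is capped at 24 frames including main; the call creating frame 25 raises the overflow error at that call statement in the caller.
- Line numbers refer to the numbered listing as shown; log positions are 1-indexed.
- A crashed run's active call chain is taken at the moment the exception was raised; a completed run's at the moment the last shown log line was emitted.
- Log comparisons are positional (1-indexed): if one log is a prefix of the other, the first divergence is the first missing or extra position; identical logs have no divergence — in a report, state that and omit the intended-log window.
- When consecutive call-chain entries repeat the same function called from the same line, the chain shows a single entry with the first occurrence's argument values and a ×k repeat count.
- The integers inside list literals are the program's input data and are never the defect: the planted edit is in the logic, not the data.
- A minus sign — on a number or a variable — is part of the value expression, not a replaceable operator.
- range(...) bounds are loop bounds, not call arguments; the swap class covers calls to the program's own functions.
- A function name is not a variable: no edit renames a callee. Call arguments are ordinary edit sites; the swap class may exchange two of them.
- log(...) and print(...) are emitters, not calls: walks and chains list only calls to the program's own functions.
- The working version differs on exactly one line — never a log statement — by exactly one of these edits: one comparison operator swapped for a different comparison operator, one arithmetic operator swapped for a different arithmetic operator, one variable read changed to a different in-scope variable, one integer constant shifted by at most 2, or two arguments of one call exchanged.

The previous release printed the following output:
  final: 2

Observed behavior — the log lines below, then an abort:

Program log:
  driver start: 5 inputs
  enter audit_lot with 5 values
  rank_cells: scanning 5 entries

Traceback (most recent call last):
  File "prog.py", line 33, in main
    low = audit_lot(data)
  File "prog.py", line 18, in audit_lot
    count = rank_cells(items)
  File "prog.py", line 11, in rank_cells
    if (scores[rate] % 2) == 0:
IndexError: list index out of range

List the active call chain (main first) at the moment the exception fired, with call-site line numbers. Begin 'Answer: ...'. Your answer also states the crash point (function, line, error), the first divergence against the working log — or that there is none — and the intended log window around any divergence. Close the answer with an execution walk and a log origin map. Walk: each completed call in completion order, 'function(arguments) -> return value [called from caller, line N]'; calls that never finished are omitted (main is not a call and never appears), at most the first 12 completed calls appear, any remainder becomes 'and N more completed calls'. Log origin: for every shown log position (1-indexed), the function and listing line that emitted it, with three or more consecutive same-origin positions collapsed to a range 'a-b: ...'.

Answer: main -> audit_lot (called at line 33) -> rank_cells (called at line 18).
Core observation: A complete run would log 'leaving rank_cells with 2' next, but this one stopped at 3 lines.
Crash: rank_cells, line 11, IndexError.
First divergence: position 4 — after 3 matching lines the faulty run goes silent; intended next line 'leaving rank_cells with 2'.
Intended log window:
  2: enter audit_lot with 5 values
  3: rank_cells: scanning 5 entries
  4: leaving rank_cells with 2
  5: intermediate pair 2, 2
Execution walk:
  (no call completed)
Log origins:
  1 — main, line 32
  2 — audit_lot, line 17
  3 — rank_cells, line 8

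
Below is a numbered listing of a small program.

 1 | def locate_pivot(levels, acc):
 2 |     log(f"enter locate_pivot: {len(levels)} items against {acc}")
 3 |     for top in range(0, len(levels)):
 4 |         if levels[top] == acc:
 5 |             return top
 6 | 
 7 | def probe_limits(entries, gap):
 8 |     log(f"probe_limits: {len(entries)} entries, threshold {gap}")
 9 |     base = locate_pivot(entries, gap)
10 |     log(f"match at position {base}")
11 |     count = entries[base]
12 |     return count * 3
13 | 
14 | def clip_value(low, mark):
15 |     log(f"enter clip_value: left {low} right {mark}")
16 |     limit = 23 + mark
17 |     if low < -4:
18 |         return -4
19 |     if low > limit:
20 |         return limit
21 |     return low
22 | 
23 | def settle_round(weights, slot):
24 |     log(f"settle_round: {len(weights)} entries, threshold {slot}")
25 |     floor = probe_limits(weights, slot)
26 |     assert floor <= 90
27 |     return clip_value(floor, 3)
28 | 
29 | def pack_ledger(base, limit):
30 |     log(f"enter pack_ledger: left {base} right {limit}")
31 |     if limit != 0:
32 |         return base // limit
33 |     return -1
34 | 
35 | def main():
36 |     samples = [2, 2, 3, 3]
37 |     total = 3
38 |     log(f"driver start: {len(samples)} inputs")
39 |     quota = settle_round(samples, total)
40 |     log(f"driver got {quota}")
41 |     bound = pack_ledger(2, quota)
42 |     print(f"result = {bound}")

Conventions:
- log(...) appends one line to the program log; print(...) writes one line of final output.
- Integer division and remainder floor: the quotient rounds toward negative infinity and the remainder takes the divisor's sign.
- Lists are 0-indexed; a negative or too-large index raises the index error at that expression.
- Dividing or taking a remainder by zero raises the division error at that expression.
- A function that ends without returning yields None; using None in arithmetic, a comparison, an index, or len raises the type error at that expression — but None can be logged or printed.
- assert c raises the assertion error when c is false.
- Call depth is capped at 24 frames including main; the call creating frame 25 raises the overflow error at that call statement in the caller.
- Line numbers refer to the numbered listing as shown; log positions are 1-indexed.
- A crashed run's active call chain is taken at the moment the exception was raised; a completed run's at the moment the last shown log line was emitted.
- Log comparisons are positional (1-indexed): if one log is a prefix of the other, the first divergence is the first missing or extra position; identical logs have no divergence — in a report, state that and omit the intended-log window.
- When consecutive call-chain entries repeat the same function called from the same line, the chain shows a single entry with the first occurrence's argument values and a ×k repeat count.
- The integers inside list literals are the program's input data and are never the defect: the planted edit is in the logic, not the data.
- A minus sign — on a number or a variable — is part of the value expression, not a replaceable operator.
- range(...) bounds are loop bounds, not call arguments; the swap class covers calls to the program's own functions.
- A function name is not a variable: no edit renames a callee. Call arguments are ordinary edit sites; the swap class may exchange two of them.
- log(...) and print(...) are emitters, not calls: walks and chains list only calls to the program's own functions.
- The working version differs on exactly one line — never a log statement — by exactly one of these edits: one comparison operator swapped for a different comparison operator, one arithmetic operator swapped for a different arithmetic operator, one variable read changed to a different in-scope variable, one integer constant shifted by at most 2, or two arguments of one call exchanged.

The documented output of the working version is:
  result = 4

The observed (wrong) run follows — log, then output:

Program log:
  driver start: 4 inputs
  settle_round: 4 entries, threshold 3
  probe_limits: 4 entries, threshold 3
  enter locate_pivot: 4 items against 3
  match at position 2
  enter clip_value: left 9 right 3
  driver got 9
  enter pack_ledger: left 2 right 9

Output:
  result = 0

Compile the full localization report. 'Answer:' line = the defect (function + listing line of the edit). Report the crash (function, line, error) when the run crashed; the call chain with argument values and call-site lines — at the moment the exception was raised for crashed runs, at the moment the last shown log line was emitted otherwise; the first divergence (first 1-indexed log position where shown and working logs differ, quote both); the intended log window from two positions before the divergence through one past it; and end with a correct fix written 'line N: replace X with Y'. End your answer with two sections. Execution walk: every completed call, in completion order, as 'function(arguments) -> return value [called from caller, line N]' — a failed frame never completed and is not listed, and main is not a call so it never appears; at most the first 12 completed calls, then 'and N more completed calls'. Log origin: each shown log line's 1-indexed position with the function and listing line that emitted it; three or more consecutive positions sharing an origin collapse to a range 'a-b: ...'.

Answer: the defect is in main at line 41.
The tell: Everything matches until log position 8, which reads 'enter pack_ledger: left 2 right 9' in place of 'enter pack_ledger: left 9 right 2'.
Call chain: main -> pack_ledger(2, 9) (called at line 41).
First divergence: position 8; shown 'enter pack_ledger: left 2 right 9' vs intended 'enter pack_ledger: left 9 right 2'.
Intended log window:
  6: enter clip_value: left 9 right 3
  7: driver got 9
  8: enter pack_ledger: left 9 right 2
Execution walk:
  locate_pivot([2, 2, 3, 3], 3) -> 2  [called from probe_limits, line 9]
  probe_limits([2, 2, 3, 3], 3) -> 9  [called from settle_round, line 25]
  clip_value(9, 3) -> 9  [called from settle_round, line 27]
  settle_round([2, 2, 3, 3], 3) -> 9  [called from main, line 39]
  pack_ledger(2, 9) -> 0  [called from main, line 41]
Log origins:
  1: logged in main at line 38
  2: logged in settle_round at line 24
  3: logged in probe_limits at line 8
  4: logged in locate_pivot at line 2
  5: logged in probe_limits at line 10
  6: logged in clip_value at line 15
  7: logged in main at line 40
  8: logged in pack_ledger at line 30
A correct fix: line 41: replace `pack_ledger(2, quota)` with `pack_ledger(quota, 2)`.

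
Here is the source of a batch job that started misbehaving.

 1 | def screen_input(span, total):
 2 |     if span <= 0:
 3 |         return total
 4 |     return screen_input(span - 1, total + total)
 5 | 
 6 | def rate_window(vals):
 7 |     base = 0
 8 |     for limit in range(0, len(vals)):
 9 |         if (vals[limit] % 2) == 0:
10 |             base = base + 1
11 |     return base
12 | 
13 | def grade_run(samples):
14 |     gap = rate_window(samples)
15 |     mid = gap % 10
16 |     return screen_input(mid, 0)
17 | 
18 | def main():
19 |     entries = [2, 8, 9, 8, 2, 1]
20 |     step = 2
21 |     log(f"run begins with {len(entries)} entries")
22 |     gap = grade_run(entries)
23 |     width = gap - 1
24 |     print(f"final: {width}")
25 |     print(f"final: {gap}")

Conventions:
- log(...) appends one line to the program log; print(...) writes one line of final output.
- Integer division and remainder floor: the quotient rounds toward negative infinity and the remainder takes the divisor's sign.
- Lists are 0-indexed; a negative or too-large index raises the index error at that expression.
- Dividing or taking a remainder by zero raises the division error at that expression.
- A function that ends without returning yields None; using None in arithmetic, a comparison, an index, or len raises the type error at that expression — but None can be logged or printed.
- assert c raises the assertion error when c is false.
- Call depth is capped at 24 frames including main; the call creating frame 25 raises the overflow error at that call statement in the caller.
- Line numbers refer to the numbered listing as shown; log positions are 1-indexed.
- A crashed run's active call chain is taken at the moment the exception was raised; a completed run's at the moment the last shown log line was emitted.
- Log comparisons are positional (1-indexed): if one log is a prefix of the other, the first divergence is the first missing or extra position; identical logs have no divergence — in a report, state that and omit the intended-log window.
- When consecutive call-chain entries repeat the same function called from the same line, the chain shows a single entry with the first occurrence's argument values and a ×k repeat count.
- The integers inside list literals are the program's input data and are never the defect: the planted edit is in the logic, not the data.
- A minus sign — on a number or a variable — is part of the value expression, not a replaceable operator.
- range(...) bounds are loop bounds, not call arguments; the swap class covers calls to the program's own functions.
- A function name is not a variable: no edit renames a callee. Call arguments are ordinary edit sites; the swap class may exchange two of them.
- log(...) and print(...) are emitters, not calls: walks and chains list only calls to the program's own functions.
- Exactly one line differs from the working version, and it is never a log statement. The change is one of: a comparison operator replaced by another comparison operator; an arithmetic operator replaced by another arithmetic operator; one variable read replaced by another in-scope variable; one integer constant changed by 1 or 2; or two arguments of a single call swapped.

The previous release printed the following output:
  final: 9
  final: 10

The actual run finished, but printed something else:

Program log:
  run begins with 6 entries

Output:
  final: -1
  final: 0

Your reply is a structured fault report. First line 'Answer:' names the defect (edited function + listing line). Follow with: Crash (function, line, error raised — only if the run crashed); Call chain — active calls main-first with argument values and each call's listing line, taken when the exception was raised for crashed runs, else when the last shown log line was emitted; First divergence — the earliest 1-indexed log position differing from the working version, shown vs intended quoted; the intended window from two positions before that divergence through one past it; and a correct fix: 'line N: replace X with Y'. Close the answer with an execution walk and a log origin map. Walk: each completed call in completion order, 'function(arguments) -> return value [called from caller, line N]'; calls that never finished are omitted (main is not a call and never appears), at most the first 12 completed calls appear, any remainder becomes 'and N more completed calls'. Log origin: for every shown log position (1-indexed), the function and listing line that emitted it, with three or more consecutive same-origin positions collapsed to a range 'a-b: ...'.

Answer: the defect is in screen_input at line 4.
Core observation: Nothing in the log betrays the bug — only the output does.
Call chain: main.
First divergence: none; the two logs match at every position.
Execution walk:
  rate_window([2, 8, 9, 8, 2, 1]) -> 4  [called from grade_run, line 14]
  screen_input(0, 0) -> 0  [called from screen_input, line 4]
  screen_input(1, 0) -> 0  [called from screen_input, line 4]
  screen_input(2, 0) -> 0  [called from screen_input, line 4]
  screen_input(3, 0) -> 0  [called from screen_input, line 4]
  screen_input(4, 0) -> 0  [called from grade_run, line 16]
  grade_run([2, 8, 9, 8, 2, 1]) -> 0  [called from main, line 22]
Log line origins:
  1: logged in main at line 21
A correct fix: line 4: replace `total + total` with `total + span`.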